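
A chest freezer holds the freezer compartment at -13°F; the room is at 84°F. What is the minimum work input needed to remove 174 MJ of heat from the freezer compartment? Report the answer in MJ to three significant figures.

In absolute terms T_C = 248.15 K and T_H = 302.04 K, so ΔT = 53.89 K.
The reversible limit is COP_R = T_C/ΔT = 4.605, so W_min = Q_C/COP = Q_C·ΔT/T_C.
W_min = 174.0 × 53.89/248.15 = 37.79 MJ.

37.8 MJ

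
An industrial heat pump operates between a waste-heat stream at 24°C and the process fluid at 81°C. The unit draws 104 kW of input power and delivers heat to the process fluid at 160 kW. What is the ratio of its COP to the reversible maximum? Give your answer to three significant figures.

COP_actual = Q̇_H/Ẇ = 160.0/104.0 = 1.538.
In absolute terms T_C = 297.15 K and T_H = 354.15 K, so ΔT = 57.00 K.
COP_Carnot = T_H/ΔT = 354.15/57.00 = 6.213.
η_II = COP_actual/COP_Carnot = 1.538/6.213 = 0.2476.

0.248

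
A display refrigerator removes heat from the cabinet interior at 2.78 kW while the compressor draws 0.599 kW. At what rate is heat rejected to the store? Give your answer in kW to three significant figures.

For a cyclic device the first law requires Q̇_H = Q̇_C + Ẇ.
Q̇_H = Q̇_C + Ẇ = 3.379 kW.

3.38 kW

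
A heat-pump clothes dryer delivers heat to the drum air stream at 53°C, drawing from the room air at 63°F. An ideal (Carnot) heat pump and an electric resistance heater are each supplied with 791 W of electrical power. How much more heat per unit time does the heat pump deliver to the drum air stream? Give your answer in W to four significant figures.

6420 W

In absolute terms T_C = 290.37 K and T_H = 326.15 K, so ΔT = 35.78 K.
COP_Carnot = T_H/ΔT = 326.15/35.78 = 9.116.
The heat pump delivers Q̇_H = COP × Ẇ = 7211 W; the resistance heater delivers Ẇ = 791.0 W.
Extra = (COP − 1)·Ẇ = 6420 W.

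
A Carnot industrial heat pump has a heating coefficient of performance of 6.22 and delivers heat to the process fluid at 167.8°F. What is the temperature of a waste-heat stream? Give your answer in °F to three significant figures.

COP_HP = T_H/(T_H − T_C) gives T_H − T_C = T_H/COP.
With T_H = 348.59 K, T_C = 348.59 × (1 − 1/6.22) = 292.55 K.
Converting, 292.55 K = 66.92°F.

66.9 °F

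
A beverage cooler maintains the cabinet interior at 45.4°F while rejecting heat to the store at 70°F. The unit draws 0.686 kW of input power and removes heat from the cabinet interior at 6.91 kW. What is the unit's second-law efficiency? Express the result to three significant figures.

0.491

COP_actual = Q̇_C/Ẇ = 6.910/0.6860 = 10.07.
In absolute terms T_C = 280.59 K and T_H = 294.26 K, so ΔT = 13.67 K.
COP_Carnot = T_C/ΔT = 280.59/13.67 = 20.53.
η_II = COP_actual/COP_Carnot = 10.07/20.53 = 0.4906.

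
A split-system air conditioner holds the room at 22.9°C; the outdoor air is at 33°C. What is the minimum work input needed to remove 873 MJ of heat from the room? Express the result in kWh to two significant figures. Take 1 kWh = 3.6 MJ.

In absolute terms T_C = 296.05 K and T_H = 306.15 K, so ΔT = 10.10 K.
The reversible limit is COP_R = T_C/ΔT = 29.31, so W_min = Q_C/COP = Q_C·ΔT/T_C.
W_min = 873.0 × 10.10/296.05 = 29.78 MJ = 8.273 kWh.

8.3 kWh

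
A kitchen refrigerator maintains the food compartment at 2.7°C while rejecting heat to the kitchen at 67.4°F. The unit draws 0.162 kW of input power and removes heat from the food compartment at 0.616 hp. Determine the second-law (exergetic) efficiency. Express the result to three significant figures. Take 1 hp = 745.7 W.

Converting, Q̇_C = 0.6160 hp = 0.4594 kW, so COP_actual = Q̇_C/Ẇ = 0.4594/0.1620 = 2.836.
In absolute terms T_C = 275.85 K and T_H = 292.82 K, so ΔT = 16.97 K.
COP_Carnot = T_C/ΔT = 275.85/16.97 = 16.26.
η_II = COP_actual/COP_Carnot = 2.836/16.26 = 0.1744.

0.174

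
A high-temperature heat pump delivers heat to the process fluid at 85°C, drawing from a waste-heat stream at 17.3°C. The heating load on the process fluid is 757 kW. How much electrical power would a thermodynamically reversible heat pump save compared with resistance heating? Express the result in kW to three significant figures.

614 kW

In absolute terms T_C = 290.45 K and T_H = 358.15 K, so ΔT = 67.70 K.
COP_Carnot = T_H/ΔT = 358.15/67.70 = 5.290.
Resistance heating needs Ẇ_res = Q̇_H = 757.0 kW; the reversible heat pump needs only Ẇ_hp = Q̇_H/COP = 143.1 kW.
Saving = 757.0 − 143.1 = 613.9 kW.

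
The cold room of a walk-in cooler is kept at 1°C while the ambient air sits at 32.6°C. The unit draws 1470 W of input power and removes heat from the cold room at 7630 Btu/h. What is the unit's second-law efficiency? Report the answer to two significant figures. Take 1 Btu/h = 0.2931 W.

Converting, Q̇_C = 7630 Btu/h = 2236 W, so COP_actual = Q̇_C/Ẇ = 2236/1470 = 1.521.
In absolute terms T_C = 274.15 K and T_H = 305.75 K, so ΔT = 31.60 K.
COP_Carnot = T_C/ΔT = 274.15/31.60 = 8.676.
η_II = COP_actual/COP_Carnot = 1.521/8.676 = 0.1754.

0.18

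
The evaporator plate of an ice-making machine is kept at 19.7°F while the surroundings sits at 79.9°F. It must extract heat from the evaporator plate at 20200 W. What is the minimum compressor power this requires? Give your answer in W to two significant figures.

In absolute terms T_C = 266.32 K and T_H = 299.76 K, so ΔT = 33.44 K.
COP_Carnot = T_C/ΔT = 266.32/33.44 = 7.963.
Ẇ_min = Q̇/COP_Carnot = 20200/7.963 = 2537 W.

2500 W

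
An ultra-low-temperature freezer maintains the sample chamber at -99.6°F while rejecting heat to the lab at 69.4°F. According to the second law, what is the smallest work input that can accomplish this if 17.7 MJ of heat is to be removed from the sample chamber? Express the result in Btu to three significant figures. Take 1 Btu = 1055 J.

In absolute terms T_C = 200.04 K and T_H = 293.93 K, so ΔT = 93.89 K.
The reversible limit is COP_R = T_C/ΔT = 2.131, so W_min = Q_C/COP = Q_C·ΔT/T_C.
W_min = 17.70 × 93.89/200.04 = 8.308 MJ = 7874 Btu.

7870 Btu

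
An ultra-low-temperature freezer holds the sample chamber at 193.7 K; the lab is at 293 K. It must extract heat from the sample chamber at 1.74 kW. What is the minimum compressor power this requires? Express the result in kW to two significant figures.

0.89 kW

The reservoir spacing is ΔT = 293 − 193.7 = 99.30 K.
COP_Carnot = T_C/ΔT = 193.70/99.30 = 1.951.
Ẇ_min = Q̇/COP_Carnot = 1.740/1.951 = 0.8920 kW.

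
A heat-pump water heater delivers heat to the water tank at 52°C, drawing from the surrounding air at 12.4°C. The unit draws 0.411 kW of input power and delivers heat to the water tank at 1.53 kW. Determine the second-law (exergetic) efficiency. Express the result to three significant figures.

COP_actual = Q̇_H/Ẇ = 1.530/0.4110 = 3.723.
In absolute terms T_C = 285.55 K and T_H = 325.15 K, so ΔT = 39.60 K.
COP_Carnot = T_H/ΔT = 325.15/39.60 = 8.211.
η_II = COP_actual/COP_Carnot = 3.723/8.211 = 0.4534.

0.453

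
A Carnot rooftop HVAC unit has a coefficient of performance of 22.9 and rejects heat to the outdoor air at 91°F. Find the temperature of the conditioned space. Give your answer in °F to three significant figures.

68.0 °F

For a Carnot refrigerator COP_R = T_C/(T_H − T_C), so T_C = COP·T_H/(1 + COP).
With T_H = 305.93 K, T_C = 22.9 × 305.93/23.90 = 293.13 K.
Converting, 293.13 K = 67.96°F.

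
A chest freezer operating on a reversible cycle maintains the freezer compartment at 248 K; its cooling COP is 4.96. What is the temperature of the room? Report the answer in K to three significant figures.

COP_R = T_C/(T_H − T_C) gives T_H − T_C = T_C/COP.
With T_C = 248.00 K, T_H = 248.00 × (1 + 1/4.96) = 298.00 K.

298 K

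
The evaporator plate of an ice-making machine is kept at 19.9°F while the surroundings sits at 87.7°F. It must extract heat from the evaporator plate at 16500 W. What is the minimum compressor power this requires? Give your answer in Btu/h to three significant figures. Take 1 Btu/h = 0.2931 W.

In absolute terms T_C = 266.43 K and T_H = 304.09 K, so ΔT = 37.67 K.
COP_Carnot = T_C/ΔT = 266.43/37.67 = 7.073.
Ẇ_min = Q̇/COP_Carnot = 16500/7.073 = 2333 W = 7959 Btu/h.

7960 Btu/h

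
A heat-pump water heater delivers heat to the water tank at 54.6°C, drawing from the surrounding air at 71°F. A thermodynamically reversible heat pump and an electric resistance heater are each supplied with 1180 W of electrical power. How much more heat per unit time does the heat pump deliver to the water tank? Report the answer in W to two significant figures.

In absolute terms T_C = 294.82 K and T_H = 327.75 K, so ΔT = 32.93 K.
COP_Carnot = T_H/ΔT = 327.75/32.93 = 9.952.
The heat pump delivers Q̇_H = COP × Ẇ = 11740 W; the resistance heater delivers Ẇ = 1180 W.
Extra = (COP − 1)·Ẇ = 10560 W.

11000 W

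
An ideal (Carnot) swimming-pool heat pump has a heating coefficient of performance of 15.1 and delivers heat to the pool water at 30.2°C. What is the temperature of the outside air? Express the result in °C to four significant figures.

COP_HP = T_H/(T_H − T_C) gives T_H − T_C = T_H/COP.
With T_H = 303.35 K, T_C = 303.35 × (1 − 1/15.1) = 283.26 K.
Converting, 283.26 K = 10.11°C.

10.11 °C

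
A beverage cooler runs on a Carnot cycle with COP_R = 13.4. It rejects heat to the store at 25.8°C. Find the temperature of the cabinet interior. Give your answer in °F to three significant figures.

41.1 °F

For a Carnot refrigerator COP_R = T_C/(T_H − T_C), so T_C = COP·T_H/(1 + COP).
With T_H = 298.95 K, T_C = 13.4 × 298.95/14.40 = 278.19 K.
Converting, 278.19 K = 41.07°F.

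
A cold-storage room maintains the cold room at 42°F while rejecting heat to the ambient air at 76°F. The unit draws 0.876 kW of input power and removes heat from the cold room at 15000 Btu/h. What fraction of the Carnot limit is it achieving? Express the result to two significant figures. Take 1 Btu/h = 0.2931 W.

0.34

Converting, Q̇_C = 15000 Btu/h = 4.397 kW, so COP_actual = Q̇_C/Ẇ = 4.397/0.8760 = 5.019.
In absolute terms T_C = 278.71 K and T_H = 297.59 K, so ΔT = 18.89 K.
COP_Carnot = T_C/ΔT = 278.71/18.89 = 14.76.
η_II = COP_actual/COP_Carnot = 5.019/14.76 = 0.3401.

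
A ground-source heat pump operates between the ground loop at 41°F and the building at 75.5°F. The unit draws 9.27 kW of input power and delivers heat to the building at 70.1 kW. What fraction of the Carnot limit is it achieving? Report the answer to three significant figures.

0.487

COP_actual = Q̇_H/Ẇ = 70.10/9.270 = 7.562.
In absolute terms T_C = 278.15 K and T_H = 297.32 K, so ΔT = 19.17 K.
COP_Carnot = T_H/ΔT = 297.32/19.17 = 15.51.
η_II = COP_actual/COP_Carnot = 7.562/15.51 = 0.4875.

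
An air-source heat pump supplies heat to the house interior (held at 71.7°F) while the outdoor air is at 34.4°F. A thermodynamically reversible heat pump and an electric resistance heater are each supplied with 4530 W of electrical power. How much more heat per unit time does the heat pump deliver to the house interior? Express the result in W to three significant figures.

In absolute terms T_C = 274.48 K and T_H = 295.21 K, so ΔT = 20.72 K.
COP_Carnot = T_H/ΔT = 295.21/20.72 = 14.25.
The heat pump delivers Q̇_H = COP × Ẇ = 64530 W; the resistance heater delivers Ẇ = 4530 W.
Extra = (COP − 1)·Ẇ = 60000 W.

60000 W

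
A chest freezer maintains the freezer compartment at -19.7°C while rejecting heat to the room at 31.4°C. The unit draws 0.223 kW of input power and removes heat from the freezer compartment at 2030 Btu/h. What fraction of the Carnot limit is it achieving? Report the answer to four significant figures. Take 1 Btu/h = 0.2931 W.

0.5379

Converting, Q̇_C = 2030 Btu/h = 0.5950 kW, so COP_actual = Q̇_C/Ẇ = 0.5950/0.2230 = 2.668.
In absolute terms T_C = 253.45 K and T_H = 304.55 K, so ΔT = 51.10 K.
COP_Carnot = T_C/ΔT = 253.45/51.10 = 4.960.
η_II = COP_actual/COP_Carnot = 2.668/4.960 = 0.5379.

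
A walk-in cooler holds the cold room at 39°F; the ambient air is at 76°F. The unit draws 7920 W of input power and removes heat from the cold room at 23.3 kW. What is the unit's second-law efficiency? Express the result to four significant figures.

0.2183

Converting, Q̇_C = 23.30 kW = 23300 W, so COP_actual = Q̇_C/Ẇ = 23300/7920 = 2.942.
In absolute terms T_C = 277.04 K and T_H = 297.59 K, so ΔT = 20.56 K.
COP_Carnot = T_C/ΔT = 277.04/20.56 = 13.48.
η_II = COP_actual/COP_Carnot = 2.942/13.48 = 0.2183.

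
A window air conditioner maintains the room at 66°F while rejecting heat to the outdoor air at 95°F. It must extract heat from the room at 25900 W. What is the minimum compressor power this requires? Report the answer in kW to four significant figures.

In absolute terms T_C = 292.04 K and T_H = 308.15 K, so ΔT = 16.11 K.
COP_Carnot = T_C/ΔT = 292.04/16.11 = 18.13.
Ẇ_min = Q̇/COP_Carnot = 25900/18.13 = 1429 W = 1.429 kW.

1.429 kW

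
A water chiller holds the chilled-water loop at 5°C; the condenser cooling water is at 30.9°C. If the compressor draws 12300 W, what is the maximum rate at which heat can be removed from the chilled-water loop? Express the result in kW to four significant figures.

132.1 kW

In absolute terms T_C = 278.15 K and T_H = 304.05 K, so ΔT = 25.90 K.
COP_Carnot = T_C/ΔT = 278.15/25.90 = 10.74.
Q̇_max = COP_Carnot × Ẇ = 10.74 × 12300 W = 132100 W = 132.1 kW.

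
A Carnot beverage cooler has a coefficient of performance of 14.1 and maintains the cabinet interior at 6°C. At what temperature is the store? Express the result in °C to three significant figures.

25.8 °C

COP_R = T_C/(T_H − T_C) gives T_H − T_C = T_C/COP.
With T_C = 279.15 K, T_H = 279.15 × (1 + 1/14.1) = 298.95 K.
Converting, 298.95 K = 25.80°C.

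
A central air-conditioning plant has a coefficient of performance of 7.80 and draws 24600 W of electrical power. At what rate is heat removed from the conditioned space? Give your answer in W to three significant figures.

192000 W

Q̇_C = COP × Ẇ = 7.80 × 24600 = 191900 W.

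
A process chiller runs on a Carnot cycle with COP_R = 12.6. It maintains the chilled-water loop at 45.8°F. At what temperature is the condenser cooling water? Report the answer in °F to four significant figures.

COP_R = T_C/(T_H − T_C) gives T_H − T_C = T_C/COP.
With T_C = 280.82 K, T_H = 280.82 × (1 + 1/12.6) = 303.10 K.
Converting, 303.10 K = 85.92°F.

85.92 °F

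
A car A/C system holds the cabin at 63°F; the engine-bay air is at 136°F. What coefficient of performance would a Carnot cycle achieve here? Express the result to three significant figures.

7.16

In absolute terms T_C = 290.37 K and T_H = 330.93 K, so ΔT = 40.56 K.
For a reversible cycle, COP_Carnot = T_C/ΔT = 290.37/40.56 = 7.160.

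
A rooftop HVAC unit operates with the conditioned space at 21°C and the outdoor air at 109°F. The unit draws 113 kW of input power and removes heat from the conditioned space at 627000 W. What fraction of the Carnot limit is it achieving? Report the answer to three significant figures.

Converting, Q̇_C = 627000 W = 627.0 kW, so COP_actual = Q̇_C/Ẇ = 627.0/113.0 = 5.549.
In absolute terms T_C = 294.15 K and T_H = 315.93 K, so ΔT = 21.78 K.
COP_Carnot = T_C/ΔT = 294.15/21.78 = 13.51.
η_II = COP_actual/COP_Carnot = 5.549/13.51 = 0.4108.

0.411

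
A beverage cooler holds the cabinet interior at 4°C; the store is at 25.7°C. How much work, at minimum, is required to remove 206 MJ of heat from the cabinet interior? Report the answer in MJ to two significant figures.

In absolute terms T_C = 277.15 K and T_H = 298.85 K, so ΔT = 21.70 K.
The reversible limit is COP_R = T_C/ΔT = 12.77, so W_min = Q_C/COP = Q_C·ΔT/T_C.
W_min = 206.0 × 21.70/277.15 = 16.13 MJ.

16 MJ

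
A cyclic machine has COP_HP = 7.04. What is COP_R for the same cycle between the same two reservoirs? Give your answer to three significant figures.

Since Q_H = Q_C + W for any cycle, COP_R = Q_C/W = Q_H/W − 1.
COP_R = 7.04 − 1 = 6.04.

6.04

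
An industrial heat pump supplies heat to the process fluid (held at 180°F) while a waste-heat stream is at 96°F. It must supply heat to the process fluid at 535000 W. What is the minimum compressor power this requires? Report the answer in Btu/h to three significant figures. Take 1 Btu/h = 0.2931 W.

In absolute terms T_C = 308.71 K and T_H = 355.37 K, so ΔT = 46.67 K.
COP_Carnot = T_H/ΔT = 355.37/46.67 = 7.615.
Ẇ_min = Q̇/COP_Carnot = 535000/7.615 = 70250 W = 239700 Btu/h.

240000 Btu/h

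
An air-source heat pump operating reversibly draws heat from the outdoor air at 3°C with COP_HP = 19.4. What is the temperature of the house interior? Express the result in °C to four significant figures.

18.01 °C

COP_HP = T_H/(T_H − T_C) rearranges to T_H = COP·T_C/(COP − 1).
With T_C = 276.15 K, T_H = 19.4 × 276.15/18.40 = 291.16 K.
Converting, 291.16 K = 18.01°C.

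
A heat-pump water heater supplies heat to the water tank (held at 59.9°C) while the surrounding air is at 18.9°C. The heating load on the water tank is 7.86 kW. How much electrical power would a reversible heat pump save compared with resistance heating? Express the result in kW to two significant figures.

In absolute terms T_C = 292.05 K and T_H = 333.05 K, so ΔT = 41.00 K.
COP_Carnot = T_H/ΔT = 333.05/41.00 = 8.123.
Resistance heating needs Ẇ_res = Q̇_H = 7.860 kW; the reversible heat pump needs only Ẇ_hp = Q̇_H/COP = 0.9676 kW.
Saving = 7.860 − 0.9676 = 6.892 kW.

6.9 kW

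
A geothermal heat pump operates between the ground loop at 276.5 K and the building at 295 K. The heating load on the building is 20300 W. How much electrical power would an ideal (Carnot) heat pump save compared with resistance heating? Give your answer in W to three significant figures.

The reservoir spacing is ΔT = 295 − 276.5 = 18.50 K.
COP_Carnot = T_H/ΔT = 295.00/18.50 = 15.95.
Resistance heating needs Ẇ_res = Q̇_H = 20300 W; the reversible heat pump needs only Ẇ_hp = Q̇_H/COP = 1273 W.
Saving = 20300 − 1273 = 19030 W.

19000 W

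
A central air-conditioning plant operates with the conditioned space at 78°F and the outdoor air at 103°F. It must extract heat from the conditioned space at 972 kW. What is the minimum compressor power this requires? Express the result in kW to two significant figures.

45 kW

In absolute terms T_C = 298.71 K and T_H = 312.59 K, so ΔT = 13.89 K.
COP_Carnot = T_C/ΔT = 298.71/13.89 = 21.51.
Ẇ_min = Q̇/COP_Carnot = 972.0/21.51 = 45.20 kW.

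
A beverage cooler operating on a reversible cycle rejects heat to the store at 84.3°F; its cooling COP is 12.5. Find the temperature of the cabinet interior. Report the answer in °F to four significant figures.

For a Carnot refrigerator COP_R = T_C/(T_H − T_C), so T_C = COP·T_H/(1 + COP).
With T_H = 302.21 K, T_C = 12.5 × 302.21/13.50 = 279.82 K.
Converting, 279.82 K = 44.01°F.

44.01 °F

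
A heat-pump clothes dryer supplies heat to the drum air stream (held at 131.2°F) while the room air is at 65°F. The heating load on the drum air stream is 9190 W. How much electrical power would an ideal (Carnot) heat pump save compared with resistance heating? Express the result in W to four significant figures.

8160 W

In absolute terms T_C = 291.48 K and T_H = 328.26 K, so ΔT = 36.78 K.
COP_Carnot = T_H/ΔT = 328.26/36.78 = 8.926.
Resistance heating needs Ẇ_res = Q̇_H = 9190 W; the reversible heat pump needs only Ẇ_hp = Q̇_H/COP = 1030 W.
Saving = 9190 − 1030 = 8160 W.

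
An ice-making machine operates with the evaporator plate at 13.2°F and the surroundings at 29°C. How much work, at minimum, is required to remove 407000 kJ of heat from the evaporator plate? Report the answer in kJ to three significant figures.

61100 kJ

In absolute terms T_C = 262.71 K and T_H = 302.15 K, so ΔT = 39.44 K.
The reversible limit is COP_R = T_C/ΔT = 6.660, so W_min = Q_C/COP = Q_C·ΔT/T_C.
W_min = 407000 × 39.44/262.71 = 61110 kJ.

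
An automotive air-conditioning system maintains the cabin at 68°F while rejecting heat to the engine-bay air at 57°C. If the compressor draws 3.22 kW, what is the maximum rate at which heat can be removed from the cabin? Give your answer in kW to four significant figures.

25.51 kW

In absolute terms T_C = 293.15 K and T_H = 330.15 K, so ΔT = 37.00 K.
COP_Carnot = T_C/ΔT = 293.15/37.00 = 7.923.
Q̇_max = COP_Carnot × Ẇ = 7.923 × 3.220 kW = 25.51 kW.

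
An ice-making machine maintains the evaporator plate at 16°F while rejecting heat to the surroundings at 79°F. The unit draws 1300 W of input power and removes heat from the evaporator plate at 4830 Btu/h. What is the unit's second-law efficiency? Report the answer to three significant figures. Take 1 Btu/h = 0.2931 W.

Converting, Q̇_C = 4830 Btu/h = 1416 W, so COP_actual = Q̇_C/Ẇ = 1416/1300 = 1.089.
In absolute terms T_C = 264.26 K and T_H = 299.26 K, so ΔT = 35.00 K.
COP_Carnot = T_C/ΔT = 264.26/35.00 = 7.550.
η_II = COP_actual/COP_Carnot = 1.089/7.550 = 0.1442.

0.144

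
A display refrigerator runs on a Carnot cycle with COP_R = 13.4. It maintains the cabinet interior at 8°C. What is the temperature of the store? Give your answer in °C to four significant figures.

28.98 °C

COP_R = T_C/(T_H − T_C) gives T_H − T_C = T_C/COP.
With T_C = 281.15 K, T_H = 281.15 × (1 + 1/13.4) = 302.13 K.
Converting, 302.13 K = 28.98°C.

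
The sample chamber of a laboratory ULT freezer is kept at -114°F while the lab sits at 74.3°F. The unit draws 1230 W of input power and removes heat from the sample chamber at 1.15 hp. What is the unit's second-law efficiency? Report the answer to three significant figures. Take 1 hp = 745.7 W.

0.380

Converting, Q̇_C = 1.150 hp = 857.6 W, so COP_actual = Q̇_C/Ẇ = 857.6/1230 = 0.6972.
In absolute terms T_C = 192.04 K and T_H = 296.65 K, so ΔT = 104.6 K.
COP_Carnot = T_C/ΔT = 192.04/104.6 = 1.836.
η_II = COP_actual/COP_Carnot = 0.6972/1.836 = 0.3798.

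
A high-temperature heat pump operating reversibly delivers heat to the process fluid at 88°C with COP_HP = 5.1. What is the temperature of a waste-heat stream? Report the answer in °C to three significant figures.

COP_HP = T_H/(T_H − T_C) gives T_H − T_C = T_H/COP.
With T_H = 361.15 K, T_C = 361.15 × (1 − 1/5.1) = 290.34 K.
Converting, 290.34 K = 17.19°C.

17.2 °C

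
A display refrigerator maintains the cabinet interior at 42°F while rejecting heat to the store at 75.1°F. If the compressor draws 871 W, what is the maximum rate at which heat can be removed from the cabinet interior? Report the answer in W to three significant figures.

In absolute terms T_C = 278.71 K and T_H = 297.09 K, so ΔT = 18.39 K.
COP_Carnot = T_C/ΔT = 278.71/18.39 = 15.16.
Q̇_max = COP_Carnot × Ẇ = 15.16 × 871.0 W = 13200 W.

13200 W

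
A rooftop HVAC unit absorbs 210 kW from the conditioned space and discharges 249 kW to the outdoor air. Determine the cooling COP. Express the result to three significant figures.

The first law gives Q̇_H = Q̇_C + Ẇ, so the three rates are Q̇_C = 210.0, Q̇_H = 249.0, Ẇ = 39.00 kW.
COP_R = Q̇_C/Ẇ = 210.0/39.00 = 5.385.

5.38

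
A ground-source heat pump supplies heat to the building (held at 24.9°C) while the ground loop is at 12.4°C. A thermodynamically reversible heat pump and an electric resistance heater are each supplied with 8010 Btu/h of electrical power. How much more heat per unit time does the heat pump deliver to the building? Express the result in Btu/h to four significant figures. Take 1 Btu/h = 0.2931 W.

183000 Btu/h

In absolute terms T_C = 285.55 K and T_H = 298.05 K, so ΔT = 12.50 K.
COP_Carnot = T_H/ΔT = 298.05/12.50 = 23.84.
The heat pump delivers Q̇_H = COP × Ẇ = 191000 Btu/h; the resistance heater delivers Ẇ = 8010 Btu/h.
Extra = (COP − 1)·Ẇ = 183000 Btu/h.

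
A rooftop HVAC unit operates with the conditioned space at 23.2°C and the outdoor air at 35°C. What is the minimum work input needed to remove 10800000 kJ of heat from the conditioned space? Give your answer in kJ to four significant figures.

430000 kJ

In absolute terms T_C = 296.35 K and T_H = 308.15 K, so ΔT = 11.80 K.
The reversible limit is COP_R = T_C/ΔT = 25.11, so W_min = Q_C/COP = Q_C·ΔT/T_C.
W_min = 10800000 × 11.80/296.35 = 430000 kJ.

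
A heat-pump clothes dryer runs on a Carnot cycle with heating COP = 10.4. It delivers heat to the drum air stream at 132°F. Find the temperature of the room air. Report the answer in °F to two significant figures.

75 °F

COP_HP = T_H/(T_H − T_C) gives T_H − T_C = T_H/COP.
With T_H = 328.71 K, T_C = 328.71 × (1 − 1/10.4) = 297.10 K.
Converting, 297.10 K = 75.11°F.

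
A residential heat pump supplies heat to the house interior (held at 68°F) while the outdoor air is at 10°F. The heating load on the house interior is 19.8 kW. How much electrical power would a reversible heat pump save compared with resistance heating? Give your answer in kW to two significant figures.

18 kW

In absolute terms T_C = 260.93 K and T_H = 293.15 K, so ΔT = 32.22 K.
COP_Carnot = T_H/ΔT = 293.15/32.22 = 9.098.
Resistance heating needs Ẇ_res = Q̇_H = 19.80 kW; the reversible heat pump needs only Ẇ_hp = Q̇_H/COP = 2.176 kW.
Saving = 19.80 − 2.176 = 17.62 kW.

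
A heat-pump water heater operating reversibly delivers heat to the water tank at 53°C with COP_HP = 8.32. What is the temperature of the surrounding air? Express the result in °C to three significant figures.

COP_HP = T_H/(T_H − T_C) gives T_H − T_C = T_H/COP.
With T_H = 326.15 K, T_C = 326.15 × (1 − 1/8.32) = 286.95 K.
Converting, 286.95 K = 13.80°C.

13.8 °C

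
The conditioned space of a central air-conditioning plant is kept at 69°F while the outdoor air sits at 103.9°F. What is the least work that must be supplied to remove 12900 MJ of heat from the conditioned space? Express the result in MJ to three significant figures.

In absolute terms T_C = 293.71 K and T_H = 313.09 K, so ΔT = 19.39 K.
The reversible limit is COP_R = T_C/ΔT = 15.15, so W_min = Q_C/COP = Q_C·ΔT/T_C.
W_min = 12900 × 19.39/293.71 = 851.6 MJ.

852 MJ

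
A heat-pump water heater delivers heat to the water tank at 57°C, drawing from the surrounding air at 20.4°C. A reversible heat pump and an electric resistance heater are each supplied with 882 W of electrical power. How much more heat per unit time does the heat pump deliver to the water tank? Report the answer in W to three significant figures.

7070 W

In absolute terms T_C = 293.55 K and T_H = 330.15 K, so ΔT = 36.60 K.
COP_Carnot = T_H/ΔT = 330.15/36.60 = 9.020.
The heat pump delivers Q̇_H = COP × Ẇ = 7956 W; the resistance heater delivers Ẇ = 882.0 W.
Extra = (COP − 1)·Ẇ = 7074 W.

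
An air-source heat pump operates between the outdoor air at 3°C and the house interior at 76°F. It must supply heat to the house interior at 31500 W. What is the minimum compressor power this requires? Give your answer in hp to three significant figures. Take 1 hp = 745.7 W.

In absolute terms T_C = 276.15 K and T_H = 297.59 K, so ΔT = 21.44 K.
COP_Carnot = T_H/ΔT = 297.59/21.44 = 13.88.
Ẇ_min = Q̇/COP_Carnot = 31500/13.88 = 2270 W = 3.044 hp.

3.04 hp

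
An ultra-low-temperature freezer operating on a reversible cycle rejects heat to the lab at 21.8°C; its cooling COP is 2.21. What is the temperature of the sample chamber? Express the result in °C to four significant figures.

For a Carnot refrigerator COP_R = T_C/(T_H − T_C), so T_C = COP·T_H/(1 + COP).
With T_H = 294.95 K, T_C = 2.21 × 294.95/3.210 = 203.07 K.
Converting, 203.07 K = -70.08°C.

-70.08 °C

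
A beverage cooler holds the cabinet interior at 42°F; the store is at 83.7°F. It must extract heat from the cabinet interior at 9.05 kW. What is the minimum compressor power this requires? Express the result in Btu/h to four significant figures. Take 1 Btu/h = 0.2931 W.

2567 Btu/h

In absolute terms T_C = 278.71 K and T_H = 301.87 K, so ΔT = 23.17 K.
COP_Carnot = T_C/ΔT = 278.71/23.17 = 12.03.
Ẇ_min = Q̇/COP_Carnot = 9.050/12.03 = 0.7523 kW = 2567 Btu/h.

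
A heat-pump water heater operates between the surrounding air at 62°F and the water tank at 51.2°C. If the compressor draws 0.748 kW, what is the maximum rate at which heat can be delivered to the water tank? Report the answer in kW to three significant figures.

In absolute terms T_C = 289.82 K and T_H = 324.35 K, so ΔT = 34.53 K.
COP_Carnot = T_H/ΔT = 324.35/34.53 = 9.392.
Q̇_max = COP_Carnot × Ẇ = 9.392 × 0.7480 kW = 7.025 kW.

7.03 kW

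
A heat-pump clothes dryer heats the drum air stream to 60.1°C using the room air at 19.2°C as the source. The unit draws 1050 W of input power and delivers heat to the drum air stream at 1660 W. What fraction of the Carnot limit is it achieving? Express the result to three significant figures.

0.194

COP_actual = Q̇_H/Ẇ = 1660/1050 = 1.581.
In absolute terms T_C = 292.35 K and T_H = 333.25 K, so ΔT = 40.90 K.
COP_Carnot = T_H/ΔT = 333.25/40.90 = 8.148.
η_II = COP_actual/COP_Carnot = 1.581/8.148 = 0.1940.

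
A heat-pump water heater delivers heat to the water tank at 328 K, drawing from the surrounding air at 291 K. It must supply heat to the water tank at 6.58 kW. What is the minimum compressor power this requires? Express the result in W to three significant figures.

The reservoir spacing is ΔT = 328 − 291 = 37.00 K.
COP_Carnot = T_H/ΔT = 328.00/37.00 = 8.865.
Ẇ_min = Q̇/COP_Carnot = 6.580/8.865 = 0.7423 kW = 742.3 W.

742 W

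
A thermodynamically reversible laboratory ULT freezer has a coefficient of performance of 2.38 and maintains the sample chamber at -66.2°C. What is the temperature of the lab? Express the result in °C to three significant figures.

COP_R = T_C/(T_H − T_C) gives T_H − T_C = T_C/COP.
With T_C = 206.95 K, T_H = 206.95 × (1 + 1/2.38) = 293.90 K.
Converting, 293.90 K = 20.75°C.

20.8 °C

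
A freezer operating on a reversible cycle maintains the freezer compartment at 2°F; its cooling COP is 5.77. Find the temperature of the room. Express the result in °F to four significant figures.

82.01 °F

COP_R = T_C/(T_H − T_C) gives T_H − T_C = T_C/COP.
With T_C = 256.48 K, T_H = 256.48 × (1 + 1/5.77) = 300.93 K.
Converting, 300.93 K = 82.01°F.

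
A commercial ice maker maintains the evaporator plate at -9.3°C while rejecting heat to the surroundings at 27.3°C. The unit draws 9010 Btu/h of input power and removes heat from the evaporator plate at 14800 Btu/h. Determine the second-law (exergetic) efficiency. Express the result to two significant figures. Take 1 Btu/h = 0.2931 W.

0.23

COP_actual = Q̇_C/Ẇ = 14800/9010 = 1.643.
In absolute terms T_C = 263.85 K and T_H = 300.45 K, so ΔT = 36.60 K.
COP_Carnot = T_C/ΔT = 263.85/36.60 = 7.209.
η_II = COP_actual/COP_Carnot = 1.643/7.209 = 0.2279.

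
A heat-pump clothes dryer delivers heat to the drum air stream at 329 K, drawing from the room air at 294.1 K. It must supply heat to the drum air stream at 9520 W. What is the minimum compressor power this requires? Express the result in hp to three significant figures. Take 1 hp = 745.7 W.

1.35 hp

The reservoir spacing is ΔT = 329 − 294.1 = 34.90 K.
COP_Carnot = T_H/ΔT = 329.00/34.90 = 9.427.
Ẇ_min = Q̇/COP_Carnot = 9520/9.427 = 1010 W = 1.354 hp.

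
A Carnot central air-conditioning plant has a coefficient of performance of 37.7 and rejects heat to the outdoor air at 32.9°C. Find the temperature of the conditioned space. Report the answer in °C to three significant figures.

For a Carnot refrigerator COP_R = T_C/(T_H − T_C), so T_C = COP·T_H/(1 + COP).
With T_H = 306.05 K, T_C = 37.7 × 306.05/38.70 = 298.14 K.
Converting, 298.14 K = 24.99°C.

25.0 °C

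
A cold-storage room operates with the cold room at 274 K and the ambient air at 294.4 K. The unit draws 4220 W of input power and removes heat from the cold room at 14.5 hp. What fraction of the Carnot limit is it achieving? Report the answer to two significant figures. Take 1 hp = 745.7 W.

Converting, Q̇_C = 14.50 hp = 10810 W, so COP_actual = Q̇_C/Ẇ = 10810/4220 = 2.562.
The reservoir spacing is ΔT = 294.4 − 274 = 20.40 K.
COP_Carnot = T_C/ΔT = 274.00/20.40 = 13.43.
η_II = COP_actual/COP_Carnot = 2.562/13.43 = 0.1908.

0.19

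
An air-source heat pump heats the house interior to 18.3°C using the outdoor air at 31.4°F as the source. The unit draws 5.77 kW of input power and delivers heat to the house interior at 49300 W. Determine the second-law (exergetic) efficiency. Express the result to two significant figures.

Converting, Q̇_H = 49300 W = 49.30 kW, so COP_actual = Q̇_H/Ẇ = 49.30/5.770 = 8.544.
In absolute terms T_C = 272.82 K and T_H = 291.45 K, so ΔT = 18.63 K.
COP_Carnot = T_H/ΔT = 291.45/18.63 = 15.64.
η_II = COP_actual/COP_Carnot = 8.544/15.64 = 0.5463.

0.55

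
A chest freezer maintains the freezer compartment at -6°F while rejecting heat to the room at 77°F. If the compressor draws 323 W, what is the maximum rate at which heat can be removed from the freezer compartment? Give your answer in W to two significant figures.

In absolute terms T_C = 252.04 K and T_H = 298.15 K, so ΔT = 46.11 K.
COP_Carnot = T_C/ΔT = 252.04/46.11 = 5.466.
Q̇_max = COP_Carnot × Ẇ = 5.466 × 323.0 W = 1765 W.

1800 W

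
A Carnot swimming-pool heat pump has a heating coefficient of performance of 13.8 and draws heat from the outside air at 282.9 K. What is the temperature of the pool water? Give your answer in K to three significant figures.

305 K

COP_HP = T_H/(T_H − T_C) rearranges to T_H = COP·T_C/(COP − 1).
With T_C = 282.90 K, T_H = 13.8 × 282.90/12.80 = 305.00 K.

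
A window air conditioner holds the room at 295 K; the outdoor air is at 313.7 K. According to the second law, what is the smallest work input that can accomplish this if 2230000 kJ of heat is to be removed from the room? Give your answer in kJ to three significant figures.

141000 kJ

The reservoir spacing is ΔT = 313.7 − 295 = 18.70 K.
The reversible limit is COP_R = T_C/ΔT = 15.78, so W_min = Q_C/COP = Q_C·ΔT/T_C.
W_min = 2230000 × 18.70/295.00 = 141400 kJ.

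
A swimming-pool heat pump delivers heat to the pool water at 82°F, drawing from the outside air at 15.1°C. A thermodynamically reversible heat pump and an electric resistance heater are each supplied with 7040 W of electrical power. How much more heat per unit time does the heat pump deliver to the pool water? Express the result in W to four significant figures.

In absolute terms T_C = 288.25 K and T_H = 300.93 K, so ΔT = 12.68 K.
COP_Carnot = T_H/ΔT = 300.93/12.68 = 23.74.
The heat pump delivers Q̇_H = COP × Ẇ = 167100 W; the resistance heater delivers Ẇ = 7040 W.
Extra = (COP − 1)·Ẇ = 160100 W.

160100 W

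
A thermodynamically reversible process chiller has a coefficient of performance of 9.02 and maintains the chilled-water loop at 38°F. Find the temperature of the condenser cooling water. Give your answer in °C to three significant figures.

COP_R = T_C/(T_H − T_C) gives T_H − T_C = T_C/COP.
With T_C = 276.48 K, T_H = 276.48 × (1 + 1/9.02) = 307.14 K.
Converting, 307.14 K = 33.99°C.

34.0 °C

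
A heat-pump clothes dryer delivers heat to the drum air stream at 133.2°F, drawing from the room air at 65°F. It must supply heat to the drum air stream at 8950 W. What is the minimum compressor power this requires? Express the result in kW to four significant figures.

1.030 kW

In absolute terms T_C = 291.48 K and T_H = 329.37 K, so ΔT = 37.89 K.
COP_Carnot = T_H/ΔT = 329.37/37.89 = 8.693.
Ẇ_min = Q̇/COP_Carnot = 8950/8.693 = 1030 W = 1.030 kW.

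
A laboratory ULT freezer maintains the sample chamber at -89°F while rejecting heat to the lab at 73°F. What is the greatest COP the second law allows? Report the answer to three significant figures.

In absolute terms T_C = 205.93 K and T_H = 295.93 K, so ΔT = 90.00 K.
For a reversible cycle, COP_Carnot = T_C/ΔT = 205.93/90.00 = 2.288.

2.29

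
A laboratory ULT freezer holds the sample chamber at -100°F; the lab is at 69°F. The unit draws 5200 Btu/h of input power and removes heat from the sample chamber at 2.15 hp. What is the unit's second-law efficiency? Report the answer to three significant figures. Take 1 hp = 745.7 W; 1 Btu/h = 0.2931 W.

Converting, Q̇_C = 2.150 hp = 5470 Btu/h, so COP_actual = Q̇_C/Ẇ = 5470/5200 = 1.052.
In absolute terms T_C = 199.82 K and T_H = 293.71 K, so ΔT = 93.89 K.
COP_Carnot = T_C/ΔT = 199.82/93.89 = 2.128.
η_II = COP_actual/COP_Carnot = 1.052/2.128 = 0.4943.

0.494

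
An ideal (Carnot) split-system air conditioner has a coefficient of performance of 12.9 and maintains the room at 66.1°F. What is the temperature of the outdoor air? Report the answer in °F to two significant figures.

110 °F

COP_R = T_C/(T_H − T_C) gives T_H − T_C = T_C/COP.
With T_C = 292.09 K, T_H = 292.09 × (1 + 1/12.9) = 314.74 K.
Converting, 314.74 K = 106.86°F.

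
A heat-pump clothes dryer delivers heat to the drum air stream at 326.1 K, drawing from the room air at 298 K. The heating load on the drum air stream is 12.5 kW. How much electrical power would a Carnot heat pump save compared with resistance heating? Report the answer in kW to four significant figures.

The reservoir spacing is ΔT = 326.1 − 298 = 28.10 K.
COP_Carnot = T_H/ΔT = 326.10/28.10 = 11.60.
Resistance heating needs Ẇ_res = Q̇_H = 12.50 kW; the reversible heat pump needs only Ẇ_hp = Q̇_H/COP = 1.077 kW.
Saving = 12.50 − 1.077 = 11.42 kW.

11.42 kW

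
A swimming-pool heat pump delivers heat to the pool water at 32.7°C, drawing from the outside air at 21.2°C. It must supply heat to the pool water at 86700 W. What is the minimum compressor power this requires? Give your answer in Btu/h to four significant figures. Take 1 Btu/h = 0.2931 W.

In absolute terms T_C = 294.35 K and T_H = 305.85 K, so ΔT = 11.50 K.
COP_Carnot = T_H/ΔT = 305.85/11.50 = 26.60.
Ẇ_min = Q̇/COP_Carnot = 86700/26.60 = 3260 W = 11120 Btu/h.

11120 Btu/h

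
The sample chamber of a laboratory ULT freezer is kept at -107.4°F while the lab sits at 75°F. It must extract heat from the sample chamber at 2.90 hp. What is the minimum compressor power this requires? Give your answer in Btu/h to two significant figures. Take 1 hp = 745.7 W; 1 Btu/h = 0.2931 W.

In absolute terms T_C = 195.71 K and T_H = 297.04 K, so ΔT = 101.3 K.
COP_Carnot = T_C/ΔT = 195.71/101.3 = 1.931.
Ẇ_min = Q̇/COP_Carnot = 2.900/1.931 = 1.502 hp = 3820 Btu/h.

3800 Btu/h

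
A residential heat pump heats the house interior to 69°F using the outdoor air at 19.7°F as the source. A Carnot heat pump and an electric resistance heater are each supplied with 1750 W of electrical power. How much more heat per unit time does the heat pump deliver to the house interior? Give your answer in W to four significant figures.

17020 W

In absolute terms T_C = 266.32 K and T_H = 293.71 K, so ΔT = 27.39 K.
COP_Carnot = T_H/ΔT = 293.71/27.39 = 10.72.
The heat pump delivers Q̇_H = COP × Ẇ = 18770 W; the resistance heater delivers Ẇ = 1750 W.
Extra = (COP − 1)·Ẇ = 17020 W.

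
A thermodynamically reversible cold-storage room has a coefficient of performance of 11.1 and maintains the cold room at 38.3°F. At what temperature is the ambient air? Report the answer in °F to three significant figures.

83.2 °F

COP_R = T_C/(T_H − T_C) gives T_H − T_C = T_C/COP.
With T_C = 276.65 K, T_H = 276.65 × (1 + 1/11.1) = 301.57 K.
Converting, 301.57 K = 83.16°F.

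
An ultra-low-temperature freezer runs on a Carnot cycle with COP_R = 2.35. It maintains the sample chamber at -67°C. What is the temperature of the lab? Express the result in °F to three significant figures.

69.3 °F

COP_R = T_C/(T_H − T_C) gives T_H − T_C = T_C/COP.
With T_C = 206.15 K, T_H = 206.15 × (1 + 1/2.35) = 293.87 K.
Converting, 293.87 K = 69.30°F.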